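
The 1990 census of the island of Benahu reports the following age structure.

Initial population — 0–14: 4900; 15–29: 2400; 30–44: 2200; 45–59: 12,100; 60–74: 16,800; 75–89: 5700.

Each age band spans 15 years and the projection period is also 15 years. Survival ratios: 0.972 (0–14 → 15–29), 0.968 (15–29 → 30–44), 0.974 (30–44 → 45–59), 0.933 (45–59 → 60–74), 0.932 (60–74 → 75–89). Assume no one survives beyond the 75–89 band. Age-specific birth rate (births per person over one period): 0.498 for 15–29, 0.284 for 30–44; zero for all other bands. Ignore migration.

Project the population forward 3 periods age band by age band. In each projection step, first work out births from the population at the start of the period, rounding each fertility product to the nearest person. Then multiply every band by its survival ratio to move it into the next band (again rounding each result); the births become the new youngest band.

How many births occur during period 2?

[period 1]
Births: 2400 * 0.498 = 1195  |  2200 * 0.284 = 625 — total 1820
15–29: 4900 * 0.972 = 4763
30–44: 2400 * 0.968 = 2323
45–59: 2200 * 0.974 = 2143
60–74: 12100 * 0.933 = 11289
75–89: 16800 * 0.932 = 15658
Giving 1820 / 4763 / 2323 / 2143 / 11289 / 15658.
[period 2]
Births: 4763 * 0.498 = 2372  |  2323 * 0.284 = 660 — total 3032
15–29: 1820 * 0.972 = 1769
30–44: 4763 * 0.968 = 4611
45–59: 2323 * 0.974 = 2263
60–74: 2143 * 0.933 = 1999
75–89: 11289 * 0.932 = 10521
Giving 3032 / 1769 / 4611 / 2263 / 1999 / 10521.

3032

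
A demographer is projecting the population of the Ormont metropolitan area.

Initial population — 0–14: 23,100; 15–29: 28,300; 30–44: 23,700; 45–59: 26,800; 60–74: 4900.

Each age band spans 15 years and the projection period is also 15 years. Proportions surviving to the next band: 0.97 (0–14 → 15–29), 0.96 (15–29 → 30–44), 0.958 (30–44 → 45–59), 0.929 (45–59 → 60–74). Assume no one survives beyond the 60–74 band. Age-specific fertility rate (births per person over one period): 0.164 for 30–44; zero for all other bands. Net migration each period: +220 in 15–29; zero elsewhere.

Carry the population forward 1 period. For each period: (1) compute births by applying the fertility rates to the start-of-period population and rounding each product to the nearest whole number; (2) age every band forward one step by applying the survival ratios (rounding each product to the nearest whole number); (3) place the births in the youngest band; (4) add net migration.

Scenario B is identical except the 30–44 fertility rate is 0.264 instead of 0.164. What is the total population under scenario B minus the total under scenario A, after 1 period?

2370

— Period 1 —
Births: 23700 × 0.164 = 3887
15–29: 23100 × 0.97 = 22407
30–44: 28300 × 0.96 = 27168
45–59: 23700 × 0.958 = 22705
60–74: 26800 × 0.929 = 24897
Net migration: 15–29 + 220 → 22627
Population now: 0–14=3887, 15–29=22627, 30–44=27168, 45–59=22705, 60–74=24897
Scenario A total after 1 period: 101284
Scenario B projection —
— Period 1 —
Births: 23700 × 0.264 = 6257
15–29: 23100 × 0.97 = 22407
30–44: 28300 × 0.96 = 27168
45–59: 23700 × 0.958 = 22705
60–74: 26800 × 0.929 = 24897
Net migration: 15–29 + 220 → 22627
Population now: 0–14=6257, 15–29=22627, 30–44=27168, 45–59=22705, 60–74=24897
Scenario B total after 1 period: 103654
Difference B − A = 103654 − 101284 = 2370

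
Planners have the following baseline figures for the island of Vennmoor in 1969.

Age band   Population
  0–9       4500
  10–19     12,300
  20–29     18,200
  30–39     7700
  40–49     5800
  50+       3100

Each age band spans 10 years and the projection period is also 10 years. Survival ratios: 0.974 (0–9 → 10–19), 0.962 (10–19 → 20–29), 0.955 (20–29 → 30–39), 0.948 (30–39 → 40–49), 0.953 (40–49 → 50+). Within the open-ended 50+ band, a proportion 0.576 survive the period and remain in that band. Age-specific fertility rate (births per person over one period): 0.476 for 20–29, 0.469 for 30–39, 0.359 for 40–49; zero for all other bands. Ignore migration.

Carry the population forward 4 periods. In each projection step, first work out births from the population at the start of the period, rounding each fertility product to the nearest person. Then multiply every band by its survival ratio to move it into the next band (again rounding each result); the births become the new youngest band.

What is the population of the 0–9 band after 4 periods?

Numbering the bands 1..6 from youngest to oldest:
After projecting period 1:
Births: 18200 * 0.476 = 8663, 7700 * 0.469 = 3611, 5800 * 0.359 = 2082 — total 14356
Band 2: 4500 * 0.974 = 4383
Band 3: 12300 * 0.962 = 11833
Band 4: 18200 * 0.955 = 17381
Band 5: 7700 * 0.948 = 7300
Band 6: 5800 * 0.953 + 3100 * 0.576 = 5527 + 1786 = 7313
Population now: 0–9=14356, 10–19=4383, 20–29=11833, 30–39=17381, 40–49=7300, 50+=7313
After projecting period 2:
Births: 11833 * 0.476 = 5633, 17381 * 0.469 = 8152, 7300 * 0.359 = 2621 — total 16406
Band 2: 14356 * 0.974 = 13983
Band 3: 4383 * 0.962 = 4216
Band 4: 11833 * 0.955 = 11301
Band 5: 17381 * 0.948 = 16477
Band 6: 7300 * 0.953 + 7313 * 0.576 = 6957 + 4212 = 11169
Population now: 0–9=16406, 10–19=13983, 20–29=4216, 30–39=11301, 40–49=16477, 50+=11169
After projecting period 3:
Births: 4216 * 0.476 = 2007, 11301 * 0.469 = 5300, 16477 * 0.359 = 5915 — total 13222
Band 2: 16406 * 0.974 = 15979
Band 3: 13983 * 0.962 = 13452
Band 4: 4216 * 0.955 = 4026
Band 5: 11301 * 0.948 = 10713
Band 6: 16477 * 0.953 + 11169 * 0.576 = 15703 + 6433 = 22136
Population now: 0–9=13222, 10–19=15979, 20–29=13452, 30–39=4026, 40–49=10713, 50+=22136
After projecting period 4:
Births: 13452 * 0.476 = 6403, 4026 * 0.469 = 1888, 10713 * 0.359 = 3846 — total 12137
Band 2: 13222 * 0.974 = 12878
Band 3: 15979 * 0.962 = 15372
Band 4: 13452 * 0.955 = 12847
Band 5: 4026 * 0.948 = 3817
Band 6: 10713 * 0.953 + 22136 * 0.576 = 10209 + 12750 = 22959
Population now: 0–9=12137, 10–19=12878, 20–29=15372, 30–39=12847, 40–49=3817, 50+=22959

12137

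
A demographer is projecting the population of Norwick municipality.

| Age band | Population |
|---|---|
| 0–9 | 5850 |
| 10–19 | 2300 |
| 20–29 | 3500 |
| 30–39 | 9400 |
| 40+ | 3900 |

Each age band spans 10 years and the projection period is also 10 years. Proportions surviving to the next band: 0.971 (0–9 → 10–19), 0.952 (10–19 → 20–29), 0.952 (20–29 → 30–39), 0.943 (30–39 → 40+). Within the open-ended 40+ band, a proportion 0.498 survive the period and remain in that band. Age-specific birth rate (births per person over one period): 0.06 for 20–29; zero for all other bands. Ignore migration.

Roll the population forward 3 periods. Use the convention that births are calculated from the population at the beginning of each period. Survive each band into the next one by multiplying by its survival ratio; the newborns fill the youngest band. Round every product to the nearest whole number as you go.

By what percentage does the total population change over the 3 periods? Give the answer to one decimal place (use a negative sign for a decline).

Period 1.
Births: 3500 × 0.06 = 210
10–19: 5850 × 0.971 = 5680
20–29: 2300 × 0.952 = 2190
30–39: 3500 × 0.952 = 3332
40+: 9400 × 0.943 + 3900 × 0.498 = 8864 + 1942 = 10806
Population now: 0–9=210, 10–19=5680, 20–29=2190, 30–39=3332, 40+=10806
Period 2.
Births: 2190 × 0.06 = 131
10–19: 210 × 0.971 = 204
20–29: 5680 × 0.952 = 5407
30–39: 2190 × 0.952 = 2085
40+: 3332 × 0.943 + 10806 × 0.498 = 3142 + 5381 = 8523
Population now: 0–9=131, 10–19=204, 20–29=5407, 30–39=2085, 40+=8523
Period 3.
Births: 5407 × 0.06 = 324
10–19: 131 × 0.971 = 127
20–29: 204 × 0.952 = 194
30–39: 5407 × 0.952 = 5147
40+: 2085 × 0.943 + 8523 × 0.498 = 1966 + 4244 = 6210
Population now: 0–9=324, 10–19=127, 20–29=194, 30–39=5147, 40+=6210
Total: 24950 → 12002; change = -12948; percentage change = -51.9%

-51.9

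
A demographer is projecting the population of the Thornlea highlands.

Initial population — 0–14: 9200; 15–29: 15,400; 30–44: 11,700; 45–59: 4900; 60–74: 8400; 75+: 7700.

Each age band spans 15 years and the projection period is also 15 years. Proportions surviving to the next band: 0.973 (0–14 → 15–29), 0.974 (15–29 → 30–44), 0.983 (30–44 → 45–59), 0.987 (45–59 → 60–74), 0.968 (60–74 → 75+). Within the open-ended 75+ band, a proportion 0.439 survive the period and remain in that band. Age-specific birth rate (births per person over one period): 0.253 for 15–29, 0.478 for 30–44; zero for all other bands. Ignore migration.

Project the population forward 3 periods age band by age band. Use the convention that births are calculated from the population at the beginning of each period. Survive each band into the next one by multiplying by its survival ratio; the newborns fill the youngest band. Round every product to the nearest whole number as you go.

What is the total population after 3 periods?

63062

Call the groups 1 to 6, youngest first.
Period 1.
Births: 15400 * 0.253 = 3896  |  11700 * 0.478 = 5593 → 9489
Group 2: 9200 * 0.973 = 8952
Group 3: 15400 * 0.974 = 15000
Group 4: 11700 * 0.983 = 11501
Group 5: 4900 * 0.987 = 4836
Group 6: 8400 * 0.968 + 7700 * 0.439 = 8131 + 3380 = 11511
Population now: 0–14=9489, 15–29=8952, 30–44=15000, 45–59=11501, 60–74=4836, 75+=11511
Period 2.
Births: 8952 * 0.253 = 2265  |  15000 * 0.478 = 7170 → 9435
Group 2: 9489 * 0.973 = 9233
Group 3: 8952 * 0.974 = 8719
Group 4: 15000 * 0.983 = 14745
Group 5: 11501 * 0.987 = 11351
Group 6: 4836 * 0.968 + 11511 * 0.439 = 4681 + 5053 = 9734
Population now: 0–14=9435, 15–29=9233, 30–44=8719, 45–59=14745, 60–74=11351, 75+=9734
Period 3.
Births: 9233 * 0.253 = 2336  |  8719 * 0.478 = 4168 → 6504
Group 2: 9435 * 0.973 = 9180
Group 3: 9233 * 0.974 = 8993
Group 4: 8719 * 0.983 = 8571
Group 5: 14745 * 0.987 = 14553
Group 6: 11351 * 0.968 + 9734 * 0.439 = 10988 + 4273 = 15261
Population now: 0–14=6504, 15–29=9180, 30–44=8993, 45–59=8571, 60–74=14553, 75+=15261
Total after period 3: 6504 + 9180 + 8993 + 8571 + 14553 + 15261 = 63062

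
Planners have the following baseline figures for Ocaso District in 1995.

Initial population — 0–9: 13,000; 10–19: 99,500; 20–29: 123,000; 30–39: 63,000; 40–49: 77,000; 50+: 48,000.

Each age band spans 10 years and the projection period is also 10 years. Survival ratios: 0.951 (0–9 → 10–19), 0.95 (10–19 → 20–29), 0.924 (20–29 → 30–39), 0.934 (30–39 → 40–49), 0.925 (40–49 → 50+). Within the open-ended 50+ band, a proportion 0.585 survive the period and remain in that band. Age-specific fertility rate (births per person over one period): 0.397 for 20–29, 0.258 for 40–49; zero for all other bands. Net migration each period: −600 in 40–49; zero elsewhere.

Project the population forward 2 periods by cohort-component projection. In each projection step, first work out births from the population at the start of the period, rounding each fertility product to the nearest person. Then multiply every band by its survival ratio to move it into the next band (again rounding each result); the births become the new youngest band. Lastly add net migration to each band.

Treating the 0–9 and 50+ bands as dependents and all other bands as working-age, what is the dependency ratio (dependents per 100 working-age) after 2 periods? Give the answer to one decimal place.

60.9

Let group 1 be 0–9 through group 6 = 50+.
— Period 1 —
Births: 123000 * 0.397 = 48831 ; 77000 * 0.258 = 19866 — total 68697
Group 2: 13000 * 0.951 = 12363
Group 3: 99500 * 0.95 = 94525
Group 4: 123000 * 0.924 = 113652
Group 5: 63000 * 0.934 = 58842
Group 6: 77000 * 0.925 + 48000 * 0.585 = 71225 + 28080 = 99305
Net migration: Group 5 − 600 → 58242
Giving 68697 / 12363 / 94525 / 113652 / 58242 / 99305.
— Period 2 —
Births: 94525 * 0.397 = 37526 ; 58242 * 0.258 = 15026 — total 52552
Group 2: 68697 * 0.951 = 65331
Group 3: 12363 * 0.95 = 11745
Group 4: 94525 * 0.924 = 87341
Group 5: 113652 * 0.934 = 106151
Group 6: 58242 * 0.925 + 99305 * 0.585 = 53874 + 58093 = 111967
Net migration: Group 5 − 600 → 105551
Giving 52552 / 65331 / 11745 / 87341 / 105551 / 111967.
Dependents (band 0–9 + band 50+) = 52552 + 111967 = 164519; working-age = 269968; ratio = 164519/269968 × 100 = 60.9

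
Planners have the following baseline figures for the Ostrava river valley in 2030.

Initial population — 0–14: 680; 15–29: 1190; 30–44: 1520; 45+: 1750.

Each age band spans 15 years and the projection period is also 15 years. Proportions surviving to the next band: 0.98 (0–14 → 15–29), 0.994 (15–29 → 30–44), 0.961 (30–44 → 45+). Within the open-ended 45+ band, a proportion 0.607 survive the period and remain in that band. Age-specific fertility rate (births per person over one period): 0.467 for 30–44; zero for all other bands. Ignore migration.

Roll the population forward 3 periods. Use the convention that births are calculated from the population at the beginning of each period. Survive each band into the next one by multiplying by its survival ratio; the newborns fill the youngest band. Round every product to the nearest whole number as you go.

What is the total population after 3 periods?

(Bands numbered youngest = 1 to oldest = 4.)
— Period 1 —
Births: 1520 * 0.467 = 710
Band 2: 680 * 0.98 = 666
Band 3: 1190 * 0.994 = 1183
Band 4: 1520 * 0.961 + 1750 * 0.607 = 1461 + 1062 = 2523
Population now: 0–14=710, 15–29=666, 30–44=1183, 45+=2523
— Period 2 —
Births: 1183 * 0.467 = 552
Band 2: 710 * 0.98 = 696
Band 3: 666 * 0.994 = 662
Band 4: 1183 * 0.961 + 2523 * 0.607 = 1137 + 1531 = 2668
Population now: 0–14=552, 15–29=696, 30–44=662, 45+=2668
— Period 3 —
Births: 662 * 0.467 = 309
Band 2: 552 * 0.98 = 541
Band 3: 696 * 0.994 = 692
Band 4: 662 * 0.961 + 2668 * 0.607 = 636 + 1619 = 2255
Population now: 0–14=309, 15–29=541, 30–44=692, 45+=2255
Total after period 3: 309 + 541 + 692 + 2255 = 3797

3797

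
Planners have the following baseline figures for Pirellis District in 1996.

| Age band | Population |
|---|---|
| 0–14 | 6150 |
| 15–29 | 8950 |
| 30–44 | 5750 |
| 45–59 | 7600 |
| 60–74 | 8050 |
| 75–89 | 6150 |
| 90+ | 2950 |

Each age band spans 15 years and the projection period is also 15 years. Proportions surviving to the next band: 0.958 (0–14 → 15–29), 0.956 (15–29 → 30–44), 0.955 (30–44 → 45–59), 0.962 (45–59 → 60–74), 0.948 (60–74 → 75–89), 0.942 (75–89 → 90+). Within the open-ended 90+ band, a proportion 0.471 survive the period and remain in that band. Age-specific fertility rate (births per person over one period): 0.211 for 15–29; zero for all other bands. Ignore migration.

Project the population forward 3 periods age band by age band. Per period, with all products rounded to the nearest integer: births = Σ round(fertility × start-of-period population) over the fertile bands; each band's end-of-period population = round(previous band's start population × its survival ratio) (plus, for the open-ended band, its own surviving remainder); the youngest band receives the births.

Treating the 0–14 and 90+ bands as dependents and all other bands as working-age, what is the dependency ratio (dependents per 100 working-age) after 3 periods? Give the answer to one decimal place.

56.2

Period 1.
Births: 8950 × 0.211 = 1888
15–29: 6150 × 0.958 = 5892
30–44: 8950 × 0.956 = 8556
45–59: 5750 × 0.955 = 5491
60–74: 7600 × 0.962 = 7311
75–89: 8050 × 0.948 = 7631
90+: 6150 × 0.942 + 2950 × 0.471 = 5793 + 1389 = 7182
→ [1888, 5892, 8556, 5491, 7311, 7631, 7182]
Period 2.
Births: 5892 × 0.211 = 1243
15–29: 1888 × 0.958 = 1809
30–44: 5892 × 0.956 = 5633
45–59: 8556 × 0.955 = 8171
60–74: 5491 × 0.962 = 5282
75–89: 7311 × 0.948 = 6931
90+: 7631 × 0.942 + 7182 × 0.471 = 7188 + 3383 = 10571
→ [1243, 1809, 5633, 8171, 5282, 6931, 10571]
Period 3.
Births: 1809 × 0.211 = 382
15–29: 1243 × 0.958 = 1191
30–44: 1809 × 0.956 = 1729
45–59: 5633 × 0.955 = 5380
60–74: 8171 × 0.962 = 7861
75–89: 5282 × 0.948 = 5007
90+: 6931 × 0.942 + 10571 × 0.471 = 6529 + 4979 = 11508
→ [382, 1191, 1729, 5380, 7861, 5007, 11508]
Dependents (band 0–14 + band 90+) = 382 + 11508 = 11890; working-age = 21168; ratio = 11890/21168 × 100 = 56.2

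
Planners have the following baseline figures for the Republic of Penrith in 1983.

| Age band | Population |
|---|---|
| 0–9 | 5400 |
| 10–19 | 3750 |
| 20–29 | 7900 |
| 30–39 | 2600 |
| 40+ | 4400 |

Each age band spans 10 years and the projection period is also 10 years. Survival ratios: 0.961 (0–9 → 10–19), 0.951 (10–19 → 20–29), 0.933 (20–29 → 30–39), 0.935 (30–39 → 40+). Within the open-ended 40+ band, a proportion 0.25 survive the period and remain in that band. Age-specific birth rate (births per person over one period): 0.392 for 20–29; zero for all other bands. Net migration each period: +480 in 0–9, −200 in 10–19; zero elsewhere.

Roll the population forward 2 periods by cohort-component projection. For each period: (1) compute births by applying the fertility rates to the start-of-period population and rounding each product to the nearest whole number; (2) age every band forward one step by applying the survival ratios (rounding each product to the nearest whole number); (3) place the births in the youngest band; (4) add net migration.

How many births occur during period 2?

Period 1:
Births: 7900 × 0.392 = 3097
10–19: 5400 × 0.961 = 5189
20–29: 3750 × 0.951 = 3566
30–39: 7900 × 0.933 = 7371
40+: 2600 × 0.935 + 4400 × 0.25 = 2431 + 1100 = 3531
Net migration: 0–9 + 480 → 3577; 10–19 − 200 → 4989
→ [3577, 4989, 3566, 7371, 3531]
Period 2:
Births: 3566 × 0.392 = 1398
10–19: 3577 × 0.961 = 3437
20–29: 4989 × 0.951 = 4745
30–39: 3566 × 0.933 = 3327
40+: 7371 × 0.935 + 3531 × 0.25 = 6892 + 883 = 7775
Net migration: 0–9 + 480 → 1878; 10–19 − 200 → 3237
→ [1878, 3237, 4745, 3327, 7775]

1398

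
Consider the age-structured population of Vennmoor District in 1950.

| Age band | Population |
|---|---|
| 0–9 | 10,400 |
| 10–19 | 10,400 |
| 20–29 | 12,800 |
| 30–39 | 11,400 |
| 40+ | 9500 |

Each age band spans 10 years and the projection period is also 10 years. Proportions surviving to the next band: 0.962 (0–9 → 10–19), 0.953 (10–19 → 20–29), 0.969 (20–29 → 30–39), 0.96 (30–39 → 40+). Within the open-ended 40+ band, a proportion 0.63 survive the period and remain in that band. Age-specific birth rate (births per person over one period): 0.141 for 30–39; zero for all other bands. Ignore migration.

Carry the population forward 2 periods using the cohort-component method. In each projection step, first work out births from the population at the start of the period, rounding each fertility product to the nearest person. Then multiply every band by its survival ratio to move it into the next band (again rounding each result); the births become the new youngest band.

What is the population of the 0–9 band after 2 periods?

Let band 1 be 0–9 through band 5 = 40+.
Period 1:
Births: 11400 × 0.141 = 1607
Band 2: 10400 × 0.962 = 10005
Band 3: 10400 × 0.953 = 9911
Band 4: 12800 × 0.969 = 12403
Band 5: 11400 × 0.96 + 9500 × 0.63 = 10944 + 5985 = 16929
→ [1607, 10005, 9911, 12403, 16929]
Period 2:
Births: 12403 × 0.141 = 1749
Band 2: 1607 × 0.962 = 1546
Band 3: 10005 × 0.953 = 9535
Band 4: 9911 × 0.969 = 9604
Band 5: 12403 × 0.96 + 16929 × 0.63 = 11907 + 10665 = 22572
→ [1749, 1546, 9535, 9604, 22572]

1749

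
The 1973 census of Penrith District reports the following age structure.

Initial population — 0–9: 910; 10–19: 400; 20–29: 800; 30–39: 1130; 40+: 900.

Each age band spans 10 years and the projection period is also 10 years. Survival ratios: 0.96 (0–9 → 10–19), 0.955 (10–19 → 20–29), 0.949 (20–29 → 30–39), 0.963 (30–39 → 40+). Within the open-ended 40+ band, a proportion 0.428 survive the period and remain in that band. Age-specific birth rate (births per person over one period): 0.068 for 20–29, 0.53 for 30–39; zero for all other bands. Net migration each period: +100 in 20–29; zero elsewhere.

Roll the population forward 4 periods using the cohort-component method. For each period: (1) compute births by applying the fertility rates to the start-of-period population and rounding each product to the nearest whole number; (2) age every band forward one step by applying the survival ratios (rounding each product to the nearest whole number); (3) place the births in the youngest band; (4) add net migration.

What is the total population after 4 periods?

3266

[period 1]
Births: 800 × 0.068 = 54, 1130 × 0.53 = 599 — total 653
10–19: 910 × 0.96 = 874
20–29: 400 × 0.955 = 382
30–39: 800 × 0.949 = 759
40+: 1130 × 0.963 + 900 × 0.428 = 1088 + 385 = 1473
Net migration: 20–29 + 100 → 482
Giving 653 / 874 / 482 / 759 / 1473.
[period 2]
Births: 482 × 0.068 = 33, 759 × 0.53 = 402 — total 435
10–19: 653 × 0.96 = 627
20–29: 874 × 0.955 = 835
30–39: 482 × 0.949 = 457
40+: 759 × 0.963 + 1473 × 0.428 = 731 + 630 = 1361
Net migration: 20–29 + 100 → 935
Giving 435 / 627 / 935 / 457 / 1361.
[period 3]
Births: 935 × 0.068 = 64, 457 × 0.53 = 242 — total 306
10–19: 435 × 0.96 = 418
20–29: 627 × 0.955 = 599
30–39: 935 × 0.949 = 887
40+: 457 × 0.963 + 1361 × 0.428 = 440 + 583 = 1023
Net migration: 20–29 + 100 → 699
Giving 306 / 418 / 699 / 887 / 1023.
[period 4]
Births: 699 × 0.068 = 48, 887 × 0.53 = 470 — total 518
10–19: 306 × 0.96 = 294
20–29: 418 × 0.955 = 399
30–39: 699 × 0.949 = 663
40+: 887 × 0.963 + 1023 × 0.428 = 854 + 438 = 1292
Net migration: 20–29 + 100 → 499
Giving 518 / 294 / 499 / 663 / 1292.
Total after period 4: 518 + 294 + 499 + 663 + 1292 = 3266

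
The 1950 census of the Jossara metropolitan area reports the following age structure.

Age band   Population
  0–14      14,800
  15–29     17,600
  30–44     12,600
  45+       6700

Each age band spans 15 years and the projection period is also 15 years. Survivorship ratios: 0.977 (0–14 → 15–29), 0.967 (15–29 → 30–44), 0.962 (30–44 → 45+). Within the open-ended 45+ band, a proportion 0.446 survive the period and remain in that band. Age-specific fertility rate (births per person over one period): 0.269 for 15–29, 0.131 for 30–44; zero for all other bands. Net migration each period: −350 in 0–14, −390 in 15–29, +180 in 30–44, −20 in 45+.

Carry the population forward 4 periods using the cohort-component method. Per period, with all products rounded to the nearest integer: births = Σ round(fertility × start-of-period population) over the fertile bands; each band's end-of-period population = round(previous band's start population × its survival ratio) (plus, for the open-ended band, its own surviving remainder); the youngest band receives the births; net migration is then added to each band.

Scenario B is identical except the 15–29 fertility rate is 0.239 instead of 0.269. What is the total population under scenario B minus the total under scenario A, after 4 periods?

Period 1:
Births: 17600 * 0.269 = 4734 ; 12600 * 0.131 = 1651 → 6385
15–29: 14800 * 0.977 = 14460
30–44: 17600 * 0.967 = 17019
45+: 12600 * 0.962 + 6700 * 0.446 = 12121 + 2988 = 15109
Net migration: 0–14 − 350 → 6035; 15–29 − 390 → 14070; 30–44 + 180 → 17199; 45+ − 20 → 15089
Population now: 0–14=6035, 15–29=14070, 30–44=17199, 45+=15089
Period 2:
Births: 14070 * 0.269 = 3785 ; 17199 * 0.131 = 2253 → 6038
15–29: 6035 * 0.977 = 5896
30–44: 14070 * 0.967 = 13606
45+: 17199 * 0.962 + 15089 * 0.446 = 16545 + 6730 = 23275
Net migration: 0–14 − 350 → 5688; 15–29 − 390 → 5506; 30–44 + 180 → 13786; 45+ − 20 → 23255
Population now: 0–14=5688, 15–29=5506, 30–44=13786, 45+=23255
Period 3:
Births: 5506 * 0.269 = 1481 ; 13786 * 0.131 = 1806 → 3287
15–29: 5688 * 0.977 = 5557
30–44: 5506 * 0.967 = 5324
45+: 13786 * 0.962 + 23255 * 0.446 = 13262 + 10372 = 23634
Net migration: 0–14 − 350 → 2937; 15–29 − 390 → 5167; 30–44 + 180 → 5504; 45+ − 20 → 23614
Population now: 0–14=2937, 15–29=5167, 30–44=5504, 45+=23614
Period 4:
Births: 5167 * 0.269 = 1390 ; 5504 * 0.131 = 721 → 2111
15–29: 2937 * 0.977 = 2869
30–44: 5167 * 0.967 = 4996
45+: 5504 * 0.962 + 23614 * 0.446 = 5295 + 10532 = 15827
Net migration: 0–14 − 350 → 1761; 15–29 − 390 → 2479; 30–44 + 180 → 5176; 45+ − 20 → 15807
Population now: 0–14=1761, 15–29=2479, 30–44=5176, 45+=15807
Scenario A total after 4 periods: 25223
Scenario B projection —
Period 1:
Births: 17600 * 0.239 = 4206 ; 12600 * 0.131 = 1651 → 5857
15–29: 14800 * 0.977 = 14460
30–44: 17600 * 0.967 = 17019
45+: 12600 * 0.962 + 6700 * 0.446 = 12121 + 2988 = 15109
Net migration: 0–14 − 350 → 5507; 15–29 − 390 → 14070; 30–44 + 180 → 17199; 45+ − 20 → 15089
Population now: 0–14=5507, 15–29=14070, 30–44=17199, 45+=15089
Period 2:
Births: 14070 * 0.239 = 3363 ; 17199 * 0.131 = 2253 → 5616
15–29: 5507 * 0.977 = 5380
30–44: 14070 * 0.967 = 13606
45+: 17199 * 0.962 + 15089 * 0.446 = 16545 + 6730 = 23275
Net migration: 0–14 − 350 → 5266; 15–29 − 390 → 4990; 30–44 + 180 → 13786; 45+ − 20 → 23255
Population now: 0–14=5266, 15–29=4990, 30–44=13786, 45+=23255
Period 3:
Births: 4990 * 0.239 = 1193 ; 13786 * 0.131 = 1806 → 2999
15–29: 5266 * 0.977 = 5145
30–44: 4990 * 0.967 = 4825
45+: 13786 * 0.962 + 23255 * 0.446 = 13262 + 10372 = 23634
Net migration: 0–14 − 350 → 2649; 15–29 − 390 → 4755; 30–44 + 180 → 5005; 45+ − 20 → 23614
Population now: 0–14=2649, 15–29=4755, 30–44=5005, 45+=23614
Period 4:
Births: 4755 * 0.239 = 1136 ; 5005 * 0.131 = 656 → 1792
15–29: 2649 * 0.977 = 2588
30–44: 4755 * 0.967 = 4598
45+: 5005 * 0.962 + 23614 * 0.446 = 4815 + 10532 = 15347
Net migration: 0–14 − 350 → 1442; 15–29 − 390 → 2198; 30–44 + 180 → 4778; 45+ − 20 → 15327
Population now: 0–14=1442, 15–29=2198, 30–44=4778, 45+=15327
Scenario B total after 4 periods: 23745
Difference B − A = 23745 − 25223 = -1478

-1478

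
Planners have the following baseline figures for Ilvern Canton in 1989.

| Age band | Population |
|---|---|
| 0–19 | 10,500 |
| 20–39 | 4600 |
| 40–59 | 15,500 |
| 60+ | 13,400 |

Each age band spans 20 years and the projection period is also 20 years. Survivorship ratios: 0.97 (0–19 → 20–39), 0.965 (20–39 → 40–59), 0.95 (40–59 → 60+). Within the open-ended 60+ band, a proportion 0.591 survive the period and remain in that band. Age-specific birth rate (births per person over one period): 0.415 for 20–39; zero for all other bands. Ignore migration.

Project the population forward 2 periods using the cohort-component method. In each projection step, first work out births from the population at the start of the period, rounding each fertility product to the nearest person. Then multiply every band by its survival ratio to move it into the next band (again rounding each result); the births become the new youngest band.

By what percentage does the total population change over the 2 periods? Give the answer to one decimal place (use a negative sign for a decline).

Numbering the groups 1..4 from youngest to oldest:
Period 1.
Births: 4600 * 0.415 = 1909
Group 2: 10500 * 0.97 = 10185
Group 3: 4600 * 0.965 = 4439
Group 4: 15500 * 0.95 + 13400 * 0.591 = 14725 + 7919 = 22644
Population now: 0–19=1909, 20–39=10185, 40–59=4439, 60+=22644
Period 2.
Births: 10185 * 0.415 = 4227
Group 2: 1909 * 0.97 = 1852
Group 3: 10185 * 0.965 = 9829
Group 4: 4439 * 0.95 + 22644 * 0.591 = 4217 + 13383 = 17600
Population now: 0–19=4227, 20–39=1852, 40–59=9829, 60+=17600
Total: 44000 → 33508; change = -10492; percentage change = -23.8%

-23.8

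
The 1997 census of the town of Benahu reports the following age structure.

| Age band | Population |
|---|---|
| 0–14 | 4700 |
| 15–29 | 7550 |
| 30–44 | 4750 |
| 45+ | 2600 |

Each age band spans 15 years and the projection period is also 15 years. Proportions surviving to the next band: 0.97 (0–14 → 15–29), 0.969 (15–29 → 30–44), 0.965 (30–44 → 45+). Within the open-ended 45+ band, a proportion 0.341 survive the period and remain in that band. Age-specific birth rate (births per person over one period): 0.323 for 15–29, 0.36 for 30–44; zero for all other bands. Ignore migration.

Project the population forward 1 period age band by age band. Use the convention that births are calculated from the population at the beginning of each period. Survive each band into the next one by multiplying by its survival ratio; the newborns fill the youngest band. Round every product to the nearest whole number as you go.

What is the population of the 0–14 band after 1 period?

4149

— Period 1 —
Births: 7550 × 0.323 = 2439 ; 4750 × 0.36 = 1710 → 4149
15–29: 4700 × 0.97 = 4559
30–44: 7550 × 0.969 = 7316
45+: 4750 × 0.965 + 2600 × 0.341 = 4584 + 887 = 5471
Population now: 0–14=4149, 15–29=4559, 30–44=7316, 45+=5471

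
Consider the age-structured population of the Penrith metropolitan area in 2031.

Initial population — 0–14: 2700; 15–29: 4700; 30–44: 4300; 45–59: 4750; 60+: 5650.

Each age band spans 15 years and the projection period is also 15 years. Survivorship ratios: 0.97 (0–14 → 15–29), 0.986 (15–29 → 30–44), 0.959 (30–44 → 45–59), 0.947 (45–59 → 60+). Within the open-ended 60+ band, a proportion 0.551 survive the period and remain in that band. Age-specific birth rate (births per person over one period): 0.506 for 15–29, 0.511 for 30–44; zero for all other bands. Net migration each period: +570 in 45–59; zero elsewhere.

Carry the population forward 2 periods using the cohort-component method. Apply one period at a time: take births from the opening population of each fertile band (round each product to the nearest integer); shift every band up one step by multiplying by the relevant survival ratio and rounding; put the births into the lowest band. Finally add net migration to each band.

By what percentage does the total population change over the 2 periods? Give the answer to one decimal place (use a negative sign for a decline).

10.3

Numbering the bands 1..5 from youngest to oldest:
After projecting period 1:
Births: 4700 × 0.506 = 2378  |  4300 × 0.511 = 2197 → total 4575
Band 2: 2700 × 0.97 = 2619
Band 3: 4700 × 0.986 = 4634
Band 4: 4300 × 0.959 = 4124
Band 5: 4750 × 0.947 + 5650 × 0.551 = 4498 + 3113 = 7611
Net migration: Band 4 + 570 → 4694
Population now: 0–14=4575, 15–29=2619, 30–44=4634, 45–59=4694, 60+=7611
After projecting period 2:
Births: 2619 × 0.506 = 1325  |  4634 × 0.511 = 2368 → total 3693
Band 2: 4575 × 0.97 = 4438
Band 3: 2619 × 0.986 = 2582
Band 4: 4634 × 0.959 = 4444
Band 5: 4694 × 0.947 + 7611 × 0.551 = 4445 + 4194 = 8639
Net migration: Band 4 + 570 → 5014
Population now: 0–14=3693, 15–29=4438, 30–44=2582, 45–59=5014, 60+=8639
Total: 22100 → 24366; change = 2266; percentage change = 10.3%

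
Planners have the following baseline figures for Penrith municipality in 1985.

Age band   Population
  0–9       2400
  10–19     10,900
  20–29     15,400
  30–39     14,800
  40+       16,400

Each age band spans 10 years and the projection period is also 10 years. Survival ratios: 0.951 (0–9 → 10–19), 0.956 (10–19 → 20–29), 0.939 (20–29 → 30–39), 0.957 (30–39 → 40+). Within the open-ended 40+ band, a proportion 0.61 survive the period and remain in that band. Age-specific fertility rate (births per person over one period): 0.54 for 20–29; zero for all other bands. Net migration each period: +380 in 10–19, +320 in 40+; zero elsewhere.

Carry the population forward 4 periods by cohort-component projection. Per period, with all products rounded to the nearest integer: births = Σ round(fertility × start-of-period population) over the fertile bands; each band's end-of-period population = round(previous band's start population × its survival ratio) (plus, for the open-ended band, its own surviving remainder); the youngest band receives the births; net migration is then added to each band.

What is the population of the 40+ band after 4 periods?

19341

Let band 1 be 0–9 through band 5 = 40+.
— Period 1 —
Births: 15400 × 0.54 = 8316
Band 2: 2400 × 0.951 = 2282
Band 3: 10900 × 0.956 = 10420
Band 4: 15400 × 0.939 = 14461
Band 5: 14800 × 0.957 + 16400 × 0.61 = 14164 + 10004 = 24168
Net migration: Band 2 + 380 → 2662; Band 5 + 320 → 24488
Giving 8316 / 2662 / 10420 / 14461 / 24488.
— Period 2 —
Births: 10420 × 0.54 = 5627
Band 2: 8316 × 0.951 = 7909
Band 3: 2662 × 0.956 = 2545
Band 4: 10420 × 0.939 = 9784
Band 5: 14461 × 0.957 + 24488 × 0.61 = 13839 + 14938 = 28777
Net migration: Band 2 + 380 → 8289; Band 5 + 320 → 29097
Giving 5627 / 8289 / 2545 / 9784 / 29097.
— Period 3 —
Births: 2545 × 0.54 = 1374
Band 2: 5627 × 0.951 = 5351
Band 3: 8289 × 0.956 = 7924
Band 4: 2545 × 0.939 = 2390
Band 5: 9784 × 0.957 + 29097 × 0.61 = 9363 + 17749 = 27112
Net migration: Band 2 + 380 → 5731; Band 5 + 320 → 27432
Giving 1374 / 5731 / 7924 / 2390 / 27432.
— Period 4 —
Births: 7924 × 0.54 = 4279
Band 2: 1374 × 0.951 = 1307
Band 3: 5731 × 0.956 = 5479
Band 4: 7924 × 0.939 = 7441
Band 5: 2390 × 0.957 + 27432 × 0.61 = 2287 + 16734 = 19021
Net migration: Band 2 + 380 → 1687; Band 5 + 320 → 19341
Giving 4279 / 1687 / 5479 / 7441 / 19341.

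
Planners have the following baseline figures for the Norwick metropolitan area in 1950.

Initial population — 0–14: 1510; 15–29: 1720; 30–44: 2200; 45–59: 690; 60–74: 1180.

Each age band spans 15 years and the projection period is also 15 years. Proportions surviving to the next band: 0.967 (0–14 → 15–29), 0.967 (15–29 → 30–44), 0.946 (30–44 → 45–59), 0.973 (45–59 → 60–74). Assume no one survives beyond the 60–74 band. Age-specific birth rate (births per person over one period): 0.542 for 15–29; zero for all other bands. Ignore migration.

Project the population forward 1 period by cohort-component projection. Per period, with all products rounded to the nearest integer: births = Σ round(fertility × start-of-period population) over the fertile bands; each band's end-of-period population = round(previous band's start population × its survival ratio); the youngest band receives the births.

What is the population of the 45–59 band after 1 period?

Numbering the bands 1..5 from youngest to oldest:
Period 1.
Births: 1720 × 0.542 = 932
Band 2: 1510 × 0.967 = 1460
Band 3: 1720 × 0.967 = 1663
Band 4: 2200 × 0.946 = 2081
Band 5: 690 × 0.973 = 671
Population now: 0–14=932, 15–29=1460, 30–44=1663, 45–59=2081, 60–74=671

2081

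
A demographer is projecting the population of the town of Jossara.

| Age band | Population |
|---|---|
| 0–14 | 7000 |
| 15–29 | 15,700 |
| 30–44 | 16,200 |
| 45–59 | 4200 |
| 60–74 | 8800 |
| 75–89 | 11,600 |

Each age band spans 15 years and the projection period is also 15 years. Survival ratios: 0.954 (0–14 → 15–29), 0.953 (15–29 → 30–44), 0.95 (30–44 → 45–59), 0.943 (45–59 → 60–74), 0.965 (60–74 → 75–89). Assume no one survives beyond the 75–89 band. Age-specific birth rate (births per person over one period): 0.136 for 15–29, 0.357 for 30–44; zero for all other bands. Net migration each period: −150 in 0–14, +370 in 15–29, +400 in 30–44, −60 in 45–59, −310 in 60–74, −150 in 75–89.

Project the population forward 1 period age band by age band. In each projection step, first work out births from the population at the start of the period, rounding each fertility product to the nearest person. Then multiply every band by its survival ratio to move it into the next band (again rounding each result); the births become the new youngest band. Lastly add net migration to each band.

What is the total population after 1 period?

57501

Let group 1 be 0–14 through group 6 = 75–89.
Period 1.
Births: 15700 × 0.136 = 2135  |  16200 × 0.357 = 5783 ⇒ total 7918
Group 2: 7000 × 0.954 = 6678
Group 3: 15700 × 0.953 = 14962
Group 4: 16200 × 0.95 = 15390
Group 5: 4200 × 0.943 = 3961
Group 6: 8800 × 0.965 = 8492
Net migration: Group 1 − 150 → 7768; Group 2 + 370 → 7048; Group 3 + 400 → 15362; Group 4 − 60 → 15330; Group 5 − 310 → 3651; Group 6 − 150 → 8342
→ [7768, 7048, 15362, 15330, 3651, 8342]
Total after period 1: 7768 + 7048 + 15362 + 15330 + 3651 + 8342 = 57501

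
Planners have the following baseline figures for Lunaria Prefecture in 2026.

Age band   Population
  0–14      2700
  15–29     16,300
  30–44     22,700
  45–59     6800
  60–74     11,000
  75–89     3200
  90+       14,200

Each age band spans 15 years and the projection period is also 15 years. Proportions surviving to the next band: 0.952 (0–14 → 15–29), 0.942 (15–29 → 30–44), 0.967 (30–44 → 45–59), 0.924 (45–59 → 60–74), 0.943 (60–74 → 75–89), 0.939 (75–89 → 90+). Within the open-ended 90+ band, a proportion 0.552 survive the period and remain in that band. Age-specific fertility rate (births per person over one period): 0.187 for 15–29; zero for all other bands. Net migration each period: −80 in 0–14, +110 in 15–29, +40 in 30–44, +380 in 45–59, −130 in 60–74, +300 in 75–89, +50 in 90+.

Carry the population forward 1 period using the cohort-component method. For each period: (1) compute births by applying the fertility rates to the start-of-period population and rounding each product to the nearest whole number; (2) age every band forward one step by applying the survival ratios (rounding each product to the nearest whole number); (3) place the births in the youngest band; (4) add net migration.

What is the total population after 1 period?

Let group 1 be 0–14 through group 7 = 90+.
— Period 1 —
Births: 16300 × 0.187 = 3048
Group 2: 2700 × 0.952 = 2570
Group 3: 16300 × 0.942 = 15355
Group 4: 22700 × 0.967 = 21951
Group 5: 6800 × 0.924 = 6283
Group 6: 11000 × 0.943 = 10373
Group 7: 3200 × 0.939 + 14200 × 0.552 = 3005 + 7838 = 10843
Net migration: Group 1 − 80 → 2968; Group 2 + 110 → 2680; Group 3 + 40 → 15395; Group 4 + 380 → 22331; Group 5 − 130 → 6153; Group 6 + 300 → 10673; Group 7 + 50 → 10893
Giving 2968 / 2680 / 15395 / 22331 / 6153 / 10673 / 10893.
Total after period 1: 2968 + 2680 + 15395 + 22331 + 6153 + 10673 + 10893 = 71093

71093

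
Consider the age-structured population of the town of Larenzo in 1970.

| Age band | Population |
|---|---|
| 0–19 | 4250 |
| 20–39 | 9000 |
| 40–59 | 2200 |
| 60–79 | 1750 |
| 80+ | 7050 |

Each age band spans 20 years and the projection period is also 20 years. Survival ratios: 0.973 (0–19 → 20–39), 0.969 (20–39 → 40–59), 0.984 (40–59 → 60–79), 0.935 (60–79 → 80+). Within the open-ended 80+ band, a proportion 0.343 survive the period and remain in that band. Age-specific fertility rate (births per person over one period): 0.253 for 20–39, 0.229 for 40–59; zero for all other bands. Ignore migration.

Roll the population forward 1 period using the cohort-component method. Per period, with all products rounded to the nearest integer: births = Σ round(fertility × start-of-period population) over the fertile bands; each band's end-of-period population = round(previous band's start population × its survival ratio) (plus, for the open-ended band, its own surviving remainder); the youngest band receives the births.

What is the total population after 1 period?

21856

Period 1:
Births: 9000 × 0.253 = 2277  |  2200 × 0.229 = 504 ⇒ total 2781
20–39: 4250 × 0.973 = 4135
40–59: 9000 × 0.969 = 8721
60–79: 2200 × 0.984 = 2165
80+: 1750 × 0.935 + 7050 × 0.343 = 1636 + 2418 = 4054
→ [2781, 4135, 8721, 2165, 4054]
Total after period 1: 2781 + 4135 + 8721 + 2165 + 4054 = 21856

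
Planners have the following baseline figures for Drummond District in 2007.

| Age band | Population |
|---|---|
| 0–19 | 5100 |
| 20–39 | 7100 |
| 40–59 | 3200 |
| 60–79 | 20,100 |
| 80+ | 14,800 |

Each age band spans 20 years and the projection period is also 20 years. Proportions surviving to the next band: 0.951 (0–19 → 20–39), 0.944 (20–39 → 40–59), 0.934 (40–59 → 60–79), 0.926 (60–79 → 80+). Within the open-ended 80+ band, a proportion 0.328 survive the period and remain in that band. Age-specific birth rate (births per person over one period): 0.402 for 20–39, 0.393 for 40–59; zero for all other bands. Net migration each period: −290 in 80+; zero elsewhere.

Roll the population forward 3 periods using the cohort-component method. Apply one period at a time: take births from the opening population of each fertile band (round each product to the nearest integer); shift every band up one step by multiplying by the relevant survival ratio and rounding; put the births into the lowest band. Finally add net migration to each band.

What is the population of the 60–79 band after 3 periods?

4276

Call the bands 1 to 5, youngest first.
Period 1:
Births: 7100 × 0.402 = 2854  |  3200 × 0.393 = 1258 ⇒ total 4112
Band 2: 5100 × 0.951 = 4850
Band 3: 7100 × 0.944 = 6702
Band 4: 3200 × 0.934 = 2989
Band 5: 20100 × 0.926 + 14800 × 0.328 = 18613 + 4854 = 23467
Net migration: Band 5 − 290 → 23177
Population now: 0–19=4112, 20–39=4850, 40–59=6702, 60–79=2989, 80+=23177
Period 2:
Births: 4850 × 0.402 = 1950  |  6702 × 0.393 = 2634 ⇒ total 4584
Band 2: 4112 × 0.951 = 3911
Band 3: 4850 × 0.944 = 4578
Band 4: 6702 × 0.934 = 6260
Band 5: 2989 × 0.926 + 23177 × 0.328 = 2768 + 7602 = 10370
Net migration: Band 5 − 290 → 10080
Population now: 0–19=4584, 20–39=3911, 40–59=4578, 60–79=6260, 80+=10080
Period 3:
Births: 3911 × 0.402 = 1572  |  4578 × 0.393 = 1799 ⇒ total 3371
Band 2: 4584 × 0.951 = 4359
Band 3: 3911 × 0.944 = 3692
Band 4: 4578 × 0.934 = 4276
Band 5: 6260 × 0.926 + 10080 × 0.328 = 5797 + 3306 = 9103
Net migration: Band 5 − 290 → 8813
Population now: 0–19=3371, 20–39=4359, 40–59=3692, 60–79=4276, 80+=8813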